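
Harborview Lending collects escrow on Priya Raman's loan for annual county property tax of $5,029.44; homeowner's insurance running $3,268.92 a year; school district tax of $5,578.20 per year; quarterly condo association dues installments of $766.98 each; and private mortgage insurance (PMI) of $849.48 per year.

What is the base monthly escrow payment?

$1,482.83

County property tax — $5,029.44 annually
Homeowner's insurance — $3,268.92 annually
School district tax — $5,578.20 annually
Condo association dues — $766.98 × 4 = $3,067.92 annually
Private mortgage insurance (PMI) — $849.48 annually
Yearly total = $5,029.44 + $3,268.92 + $5,578.20 + $3,067.92 + $849.48 = $17,793.96
Monthly = $17,793.96 ÷ 12 = $1,482.83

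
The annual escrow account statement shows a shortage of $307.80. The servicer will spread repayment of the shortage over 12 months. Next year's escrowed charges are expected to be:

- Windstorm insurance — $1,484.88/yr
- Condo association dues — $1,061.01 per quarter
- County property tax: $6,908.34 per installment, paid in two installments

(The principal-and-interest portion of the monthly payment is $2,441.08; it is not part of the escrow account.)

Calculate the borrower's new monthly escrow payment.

Windstorm insurance — $1,484.88/yr
Condo association dues — $1,061.01 × 4 = $4,244.04/yr
County property tax — $6,908.34 × 2 = $13,816.68/yr
Yearly total = $19,545.60
Monthly escrow = $19,545.60 / 12 = $1,628.80
Monthly shortage recovery: $307.80 / 12 = $25.65
New monthly escrow = $1,628.80 + $25.65 = $1,654.45

$1,654.45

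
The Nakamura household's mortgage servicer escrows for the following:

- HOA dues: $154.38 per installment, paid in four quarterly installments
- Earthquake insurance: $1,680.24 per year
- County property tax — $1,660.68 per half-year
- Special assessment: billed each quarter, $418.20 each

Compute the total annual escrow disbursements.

HOA dues — $154.38 × 4 = $617.52/yr
Earthquake insurance — $1,680.24/yr
County property tax — $1,660.68 × 2 = $3,321.36/yr
Special assessment — $418.20 × 4 = $1,672.80/yr
Yearly total = $617.52 + $1,680.24 + $3,321.36 + $1,672.80 = $7,291.92

$7,291.92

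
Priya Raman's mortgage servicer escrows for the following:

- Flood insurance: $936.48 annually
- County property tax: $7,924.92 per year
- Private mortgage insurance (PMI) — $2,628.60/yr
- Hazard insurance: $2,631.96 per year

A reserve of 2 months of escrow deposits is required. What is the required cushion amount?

$2,353.66

Flood insurance — $936.48/yr
County property tax — $7,924.92/yr
Private mortgage insurance (PMI) — $2,628.60/yr
Hazard insurance — $2,631.96/yr
Total annual escrow = $14,121.96
Per month = $14,121.96 / 12 = $1,176.83
Cushion = 2 × $1,176.83 = $2,353.66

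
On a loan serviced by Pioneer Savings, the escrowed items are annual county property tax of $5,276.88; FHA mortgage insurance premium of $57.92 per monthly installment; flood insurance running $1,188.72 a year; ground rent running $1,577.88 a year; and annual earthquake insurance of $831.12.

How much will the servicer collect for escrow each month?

County property tax — $5,276.88
FHA mortgage insurance premium — $57.92 × 12 = $695.04
Flood insurance — $1,188.72
Ground rent — $1,577.88
Earthquake insurance — $831.12
Combined annual = $5,276.88 + $695.04 + $1,188.72 + $1,577.88 + $831.12 = $9,569.64
Per month = $9,569.64 ÷ 12 = $797.47

$797.47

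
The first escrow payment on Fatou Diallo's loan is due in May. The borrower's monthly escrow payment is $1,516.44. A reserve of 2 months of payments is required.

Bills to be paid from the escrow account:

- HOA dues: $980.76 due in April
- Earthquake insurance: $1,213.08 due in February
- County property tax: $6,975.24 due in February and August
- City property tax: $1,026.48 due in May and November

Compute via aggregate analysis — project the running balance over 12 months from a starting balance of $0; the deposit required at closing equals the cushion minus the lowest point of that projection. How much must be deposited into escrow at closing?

Cushion = 2 × $1,516.44 = $3,032.88
Trial balance (start $0, +$1,516.44 each month, − disbursements):
  May: +$1,516.44 − $1,026.48 → $489.96
  Jun: +$1,516.44 → $2,006.40
  Jul: +$1,516.44 → $3,522.84
  Aug: +$1,516.44 − $6,975.24 → -$1,935.96
  Sep: +$1,516.44 → -$419.52
  Oct: +$1,516.44 → $1,096.92
  Nov: +$1,516.44 − $1,026.48 → $1,586.88
  Dec: +$1,516.44 → $3,103.32
  Jan: +$1,516.44 → $4,619.76
  Feb: +$1,516.44 − $8,188.32 → -$2,052.12
  Mar: +$1,516.44 → -$535.68
  Apr: +$1,516.44 − $980.76 → $0.00
Lowest trial balance = -$2,052.12 (Feb)
Initial deposit = cushion − low point = $3,032.88 − (-$2,052.12) = $5,085.00

$5,085.00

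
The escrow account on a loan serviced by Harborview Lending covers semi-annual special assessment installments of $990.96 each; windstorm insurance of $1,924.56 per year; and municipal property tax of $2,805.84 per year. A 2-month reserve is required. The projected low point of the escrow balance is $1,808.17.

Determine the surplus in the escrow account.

$689.45

Special assessment — $990.96 × 2 = $1,981.92 per year
Windstorm insurance — $1,924.56 per year
Municipal property tax — $2,805.84 per year
Annual escrow total = $1,981.92 + $1,924.56 + $2,805.84 = $6,712.32
Monthly = $6,712.32 / 12 = $559.36
Required reserve = 2 × $559.36 = $1,118.72
Excess over cushion: $1,808.17 − $1,118.72 = $689.45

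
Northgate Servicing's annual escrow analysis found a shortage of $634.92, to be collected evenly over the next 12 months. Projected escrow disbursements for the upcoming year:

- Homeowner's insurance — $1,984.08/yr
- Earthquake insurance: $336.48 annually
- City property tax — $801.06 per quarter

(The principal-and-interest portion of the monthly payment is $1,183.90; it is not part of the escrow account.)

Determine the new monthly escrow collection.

$513.31

Homeowner's insurance — $1,984.08 per year
Earthquake insurance — $336.48 per year
City property tax — $801.06 × 4 = $3,204.24 per year
Yearly total = $1,984.08 + $336.48 + $3,204.24 = $5,524.80
Monthly = $5,524.80 / 12 = $460.40
Monthly shortage recovery: $634.92 / 12 = $52.91
Adjusted monthly = $460.40 + $52.91 = $513.31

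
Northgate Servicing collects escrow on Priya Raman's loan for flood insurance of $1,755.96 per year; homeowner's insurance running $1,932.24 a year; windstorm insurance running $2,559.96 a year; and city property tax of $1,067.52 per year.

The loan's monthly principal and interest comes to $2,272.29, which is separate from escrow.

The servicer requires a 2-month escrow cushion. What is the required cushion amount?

Flood insurance — $1,755.96/yr
Homeowner's insurance — $1,932.24/yr
Windstorm insurance — $2,559.96/yr
City property tax — $1,067.52/yr
Yearly total = $7,315.68
Per month = $7,315.68 / 12 = $609.64
Cushion = 2 × $609.64 = $1,219.28

$1,219.28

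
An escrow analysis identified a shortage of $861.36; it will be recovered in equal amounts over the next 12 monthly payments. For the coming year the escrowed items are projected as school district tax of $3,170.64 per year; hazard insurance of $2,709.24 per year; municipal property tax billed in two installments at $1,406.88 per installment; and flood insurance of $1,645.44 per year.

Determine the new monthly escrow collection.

$933.37

School district tax = $3,170.64 annually
Hazard insurance = $2,709.24 annually
Municipal property tax = $1,406.88 × 2 = $2,813.76 annually
Flood insurance = $1,645.44 annually
Yearly total = $3,170.64 + $2,709.24 + $2,813.76 + $1,645.44 = $10,339.08
Monthly escrow = $10,339.08 / 12 = $861.59
Shortage spread = $861.36 / 12 = $71.78/mo
Adjusted monthly = $861.59 + $71.78 = $933.37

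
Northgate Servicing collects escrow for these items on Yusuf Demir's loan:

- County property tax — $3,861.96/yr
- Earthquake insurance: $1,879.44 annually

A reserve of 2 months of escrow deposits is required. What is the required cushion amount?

County property tax: $3,861.96/yr
Earthquake insurance: $1,879.44/yr
Total per year = $3,861.96 + $1,879.44 = $5,741.40
Per month = $5,741.40 ÷ 12 = $478.45
Cushion = 2 × $478.45 = $956.90

$956.90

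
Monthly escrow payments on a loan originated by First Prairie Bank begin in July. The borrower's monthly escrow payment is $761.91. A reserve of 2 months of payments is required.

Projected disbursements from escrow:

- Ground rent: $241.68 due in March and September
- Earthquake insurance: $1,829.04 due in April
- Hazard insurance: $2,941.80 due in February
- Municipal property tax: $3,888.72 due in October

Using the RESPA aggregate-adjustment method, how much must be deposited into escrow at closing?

Cushion = 2 × $761.91 = $1,523.82
Trial balance (start $0, +$761.91 each month, − disbursements):
  Jul: +$761.91 → $761.91
  Aug: +$761.91 → $1,523.82
  Sep: +$761.91 − $241.68 → $2,044.05
  Oct: +$761.91 − $3,888.72 → -$1,082.76
  Nov: +$761.91 → -$320.85
  Dec: +$761.91 → $441.06
  Jan: +$761.91 → $1,202.97
  Feb: +$761.91 − $2,941.80 → -$976.92
  Mar: +$761.91 − $241.68 → -$456.69
  Apr: +$761.91 − $1,829.04 → -$1,523.82
  May: +$761.91 → -$761.91
  Jun: +$761.91 → $0.00
Lowest trial balance = -$1,523.82 (Apr)
Initial deposit = cushion − low point = $1,523.82 − (-$1,523.82) = $3,047.64

$3,047.64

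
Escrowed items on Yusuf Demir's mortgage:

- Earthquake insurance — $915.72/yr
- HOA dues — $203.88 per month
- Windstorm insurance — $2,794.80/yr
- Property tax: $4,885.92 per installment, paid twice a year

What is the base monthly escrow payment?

Earthquake insurance: $915.72
HOA dues: $203.88 × 12 = $2,446.56
Windstorm insurance: $2,794.80
Property tax: $4,885.92 × 2 = $9,771.84
Yearly total = $15,928.92
Monthly escrow = $15,928.92 ÷ 12 = $1,327.41

$1,327.41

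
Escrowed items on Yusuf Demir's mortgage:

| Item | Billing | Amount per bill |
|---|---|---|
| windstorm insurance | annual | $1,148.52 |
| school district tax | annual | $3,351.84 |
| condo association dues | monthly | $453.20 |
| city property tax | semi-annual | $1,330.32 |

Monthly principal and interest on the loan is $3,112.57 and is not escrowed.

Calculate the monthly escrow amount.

$1,049.95

Windstorm insurance = $1,148.52 per year
School district tax = $3,351.84 per year
Condo association dues = $453.20 × 12 = $5,438.40 per year
City property tax = $1,330.32 × 2 = $2,660.64 per year
Combined annual = $1,148.52 + $3,351.84 + $5,438.40 + $2,660.64 = $12,599.40
Per month = $12,599.40 ÷ 12 = $1,049.95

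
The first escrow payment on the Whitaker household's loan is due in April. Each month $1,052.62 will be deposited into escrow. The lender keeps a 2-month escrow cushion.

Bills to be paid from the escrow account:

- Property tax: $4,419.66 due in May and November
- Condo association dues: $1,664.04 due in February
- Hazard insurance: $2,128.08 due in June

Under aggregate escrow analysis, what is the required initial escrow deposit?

$5,495.12

Cushion = 2 × $1,052.62 = $2,105.24
Trial balance (start $0, +$1,052.62 each month, − disbursements):
  Apr: +$1,052.62 → $1,052.62
  May: +$1,052.62 − $4,419.66 → -$2,314.42
  Jun: +$1,052.62 − $2,128.08 → -$3,389.88
  Jul: +$1,052.62 → -$2,337.26
  Aug: +$1,052.62 → -$1,284.64
  Sep: +$1,052.62 → -$232.02
  Oct: +$1,052.62 → $820.60
  Nov: +$1,052.62 − $4,419.66 → -$2,546.44
  Dec: +$1,052.62 → -$1,493.82
  Jan: +$1,052.62 → -$441.20
  Feb: +$1,052.62 − $1,664.04 → -$1,052.62
  Mar: +$1,052.62 → $0.00
Lowest trial balance = -$3,389.88 (Jun)
Initial deposit = cushion − low point = $2,105.24 − (-$3,389.88) = $5,495.12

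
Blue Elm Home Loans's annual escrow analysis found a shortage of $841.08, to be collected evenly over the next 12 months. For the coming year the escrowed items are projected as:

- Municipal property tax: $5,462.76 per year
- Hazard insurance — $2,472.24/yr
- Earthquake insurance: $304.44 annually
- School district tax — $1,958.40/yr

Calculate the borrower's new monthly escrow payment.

Municipal property tax — $5,462.76
Hazard insurance — $2,472.24
Earthquake insurance — $304.44
School district tax — $1,958.40
Total annual escrow = $5,462.76 + $2,472.24 + $304.44 + $1,958.40 = $10,197.84
Per month = $10,197.84 ÷ 12 = $849.82
Shortage spread = $841.08 / 12 = $70.09/mo
New monthly escrow = $849.82 + $70.09 = $919.91

$919.91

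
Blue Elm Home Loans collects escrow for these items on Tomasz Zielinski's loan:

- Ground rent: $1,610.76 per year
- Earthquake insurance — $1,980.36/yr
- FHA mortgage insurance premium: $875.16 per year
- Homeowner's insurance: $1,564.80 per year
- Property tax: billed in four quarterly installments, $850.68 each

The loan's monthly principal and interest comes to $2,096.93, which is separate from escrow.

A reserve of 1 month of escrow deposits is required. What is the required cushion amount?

$786.15

Ground rent = $1,610.76 per year
Earthquake insurance = $1,980.36 per year
FHA mortgage insurance premium = $875.16 per year
Homeowner's insurance = $1,564.80 per year
Property tax = $850.68 × 4 = $3,402.72 per year
Total per year = $1,610.76 + $1,980.36 + $875.16 + $1,564.80 + $3,402.72 = $9,433.80
Monthly = $9,433.80 ÷ 12 = $786.15
Reserve = 1 × $786.15 = $786.15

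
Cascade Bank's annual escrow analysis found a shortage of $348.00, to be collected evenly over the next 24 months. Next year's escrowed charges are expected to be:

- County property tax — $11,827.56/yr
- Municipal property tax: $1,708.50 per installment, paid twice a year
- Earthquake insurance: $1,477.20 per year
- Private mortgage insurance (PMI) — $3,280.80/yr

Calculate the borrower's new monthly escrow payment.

County property tax = $11,827.56
Municipal property tax = $1,708.50 × 2 = $3,417.00
Earthquake insurance = $1,477.20
Private mortgage insurance (PMI) = $3,280.80
Yearly total = $11,827.56 + $3,417.00 + $1,477.20 + $3,280.80 = $20,002.56
Monthly escrow = $20,002.56 ÷ 12 = $1,666.88
Shortage spread = $348.00 / 24 = $14.50/mo
New monthly escrow = $1,666.88 + $14.50 = $1,681.38

$1,681.38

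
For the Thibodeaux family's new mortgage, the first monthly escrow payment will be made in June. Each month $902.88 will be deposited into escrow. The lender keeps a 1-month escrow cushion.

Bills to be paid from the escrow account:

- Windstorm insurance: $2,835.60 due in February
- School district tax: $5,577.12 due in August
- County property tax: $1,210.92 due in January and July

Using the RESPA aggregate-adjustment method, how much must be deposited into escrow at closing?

Cushion = 1 × $902.88 = $902.88
Trial balance (start $0, +$902.88 each month, − disbursements):
  Jun: +$902.88 → $902.88
  Jul: +$902.88 − $1,210.92 → $594.84
  Aug: +$902.88 − $5,577.12 → -$4,079.40
  Sep: +$902.88 → -$3,176.52
  Oct: +$902.88 → -$2,273.64
  Nov: +$902.88 → -$1,370.76
  Dec: +$902.88 → -$467.88
  Jan: +$902.88 − $1,210.92 → -$775.92
  Feb: +$902.88 − $2,835.60 → -$2,708.64
  Mar: +$902.88 → -$1,805.76
  Apr: +$902.88 → -$902.88
  May: +$902.88 → $0.00
Lowest trial balance = -$4,079.40 (Aug)
Initial deposit = cushion − low point = $902.88 − (-$4,079.40) = $4,982.28

$4,982.28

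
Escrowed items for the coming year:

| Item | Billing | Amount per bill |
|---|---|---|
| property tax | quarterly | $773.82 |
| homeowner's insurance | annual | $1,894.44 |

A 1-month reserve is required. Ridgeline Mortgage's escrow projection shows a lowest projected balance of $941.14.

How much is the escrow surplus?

Property tax = $773.82 × 4 = $3,095.28/yr
Homeowner's insurance = $1,894.44/yr
Total per year = $3,095.28 + $1,894.44 = $4,989.72
Base monthly escrow = $4,989.72 / 12 = $415.81
Cushion = 1 × $415.81 = $415.81
Surplus = $941.14 − $415.81 = $525.33

$525.33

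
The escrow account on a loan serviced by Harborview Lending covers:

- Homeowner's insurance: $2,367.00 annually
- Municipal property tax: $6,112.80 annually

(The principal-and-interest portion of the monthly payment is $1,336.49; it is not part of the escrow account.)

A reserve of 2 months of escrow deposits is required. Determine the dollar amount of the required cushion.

Homeowner's insurance: $2,367.00
Municipal property tax: $6,112.80
Total per year = $2,367.00 + $6,112.80 = $8,479.80
Base monthly escrow = $8,479.80 ÷ 12 = $706.65
Reserve = 2 × $706.65 = $1,413.30

$1,413.30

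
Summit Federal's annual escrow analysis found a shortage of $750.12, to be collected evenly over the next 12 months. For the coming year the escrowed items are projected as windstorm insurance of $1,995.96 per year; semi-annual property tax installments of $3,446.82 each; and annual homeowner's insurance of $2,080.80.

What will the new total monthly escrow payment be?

$976.71

Windstorm insurance = $1,995.96 annually
Property tax = $3,446.82 × 2 = $6,893.64 annually
Homeowner's insurance = $2,080.80 annually
Combined annual = $10,970.40
Monthly escrow = $10,970.40 ÷ 12 = $914.20
Monthly shortage recovery: $750.12 ÷ 12 = $62.51
New monthly escrow = $914.20 + $62.51 = $976.71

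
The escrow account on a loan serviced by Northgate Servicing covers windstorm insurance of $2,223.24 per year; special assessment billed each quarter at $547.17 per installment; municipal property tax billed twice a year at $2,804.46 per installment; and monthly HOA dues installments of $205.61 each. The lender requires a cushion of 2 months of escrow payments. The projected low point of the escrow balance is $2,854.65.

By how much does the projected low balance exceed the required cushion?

Windstorm insurance = $2,223.24 per year
Special assessment = $547.17 × 4 = $2,188.68 per year
Municipal property tax = $2,804.46 × 2 = $5,608.92 per year
HOA dues = $205.61 × 12 = $2,467.32 per year
Combined annual = $2,223.24 + $2,188.68 + $5,608.92 + $2,467.32 = $12,488.16
Monthly escrow = $12,488.16 ÷ 12 = $1,040.68
Required cushion = 2 × $1,040.68 = $2,081.36
Surplus = $2,854.65 − $2,081.36 = $773.29

$773.29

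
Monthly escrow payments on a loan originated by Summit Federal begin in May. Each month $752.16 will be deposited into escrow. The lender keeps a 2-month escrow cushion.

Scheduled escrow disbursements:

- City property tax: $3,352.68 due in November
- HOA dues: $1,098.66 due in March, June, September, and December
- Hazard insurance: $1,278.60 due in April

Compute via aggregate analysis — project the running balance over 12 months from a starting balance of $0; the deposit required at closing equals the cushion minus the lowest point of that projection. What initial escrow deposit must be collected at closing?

Cushion = 2 × $752.16 = $1,504.32
Trial balance (start $0, +$752.16 each month, − disbursements):
  May: +$752.16 → $752.16
  Jun: +$752.16 − $1,098.66 → $405.66
  Jul: +$752.16 → $1,157.82
  Aug: +$752.16 → $1,909.98
  Sep: +$752.16 − $1,098.66 → $1,563.48
  Oct: +$752.16 → $2,315.64
  Nov: +$752.16 − $3,352.68 → -$284.88
  Dec: +$752.16 − $1,098.66 → -$631.38
  Jan: +$752.16 → $120.78
  Feb: +$752.16 → $872.94
  Mar: +$752.16 − $1,098.66 → $526.44
  Apr: +$752.16 − $1,278.60 → $0.00
Lowest trial balance = -$631.38 (Dec)
Initial deposit = cushion − low point = $1,504.32 − (-$631.38) = $2,135.70

$2,135.70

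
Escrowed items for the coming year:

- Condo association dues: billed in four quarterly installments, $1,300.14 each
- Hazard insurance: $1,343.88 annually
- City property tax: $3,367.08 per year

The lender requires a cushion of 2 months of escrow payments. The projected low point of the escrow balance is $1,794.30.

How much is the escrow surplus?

$142.38

Condo association dues — $1,300.14 × 4 = $5,200.56
Hazard insurance — $1,343.88
City property tax — $3,367.08
Annual escrow total = $5,200.56 + $1,343.88 + $3,367.08 = $9,911.52
Monthly escrow = $9,911.52 ÷ 12 = $825.96
Required reserve = 2 × $825.96 = $1,651.92
Surplus = $1,794.30 − $1,651.92 = $142.38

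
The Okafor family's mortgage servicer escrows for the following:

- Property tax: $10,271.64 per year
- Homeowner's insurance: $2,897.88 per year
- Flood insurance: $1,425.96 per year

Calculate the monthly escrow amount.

Property tax: $10,271.64/yr
Homeowner's insurance: $2,897.88/yr
Flood insurance: $1,425.96/yr
Annual escrow total = $10,271.64 + $2,897.88 + $1,425.96 = $14,595.48
Monthly escrow = $14,595.48 / 12 = $1,216.29

$1,216.29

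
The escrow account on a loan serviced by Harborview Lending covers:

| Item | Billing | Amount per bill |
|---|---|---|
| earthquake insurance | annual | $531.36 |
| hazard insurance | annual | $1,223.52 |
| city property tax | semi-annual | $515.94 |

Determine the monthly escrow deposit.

$232.23

Earthquake insurance — $531.36 annually
Hazard insurance — $1,223.52 annually
City property tax — $515.94 × 2 = $1,031.88 annually
Total per year = $2,786.76
Monthly = $2,786.76 ÷ 12 = $232.23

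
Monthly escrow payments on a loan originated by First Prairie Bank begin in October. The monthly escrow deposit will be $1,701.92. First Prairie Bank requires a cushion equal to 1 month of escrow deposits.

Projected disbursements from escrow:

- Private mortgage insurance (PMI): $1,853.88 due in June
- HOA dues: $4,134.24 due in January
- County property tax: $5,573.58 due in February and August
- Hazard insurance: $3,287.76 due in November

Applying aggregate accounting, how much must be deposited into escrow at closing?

$6,187.90

Cushion = 1 × $1,701.92 = $1,701.92
Trial balance (start $0, +$1,701.92 each month, − disbursements):
  Oct: +$1,701.92 → $1,701.92
  Nov: +$1,701.92 − $3,287.76 → $116.08
  Dec: +$1,701.92 → $1,818.00
  Jan: +$1,701.92 − $4,134.24 → -$614.32
  Feb: +$1,701.92 − $5,573.58 → -$4,485.98
  Mar: +$1,701.92 → -$2,784.06
  Apr: +$1,701.92 → -$1,082.14
  May: +$1,701.92 → $619.78
  Jun: +$1,701.92 − $1,853.88 → $467.82
  Jul: +$1,701.92 → $2,169.74
  Aug: +$1,701.92 − $5,573.58 → -$1,701.92
  Sep: +$1,701.92 → $0.00
Lowest trial balance = -$4,485.98 (Feb)
Initial deposit = cushion − low point = $1,701.92 − (-$4,485.98) = $6,187.90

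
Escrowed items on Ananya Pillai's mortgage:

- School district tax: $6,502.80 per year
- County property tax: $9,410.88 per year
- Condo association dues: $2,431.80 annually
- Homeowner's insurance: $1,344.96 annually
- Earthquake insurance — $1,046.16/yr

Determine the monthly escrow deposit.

School district tax = $6,502.80/yr
County property tax = $9,410.88/yr
Condo association dues = $2,431.80/yr
Homeowner's insurance = $1,344.96/yr
Earthquake insurance = $1,046.16/yr
Total per year = $20,736.60
Monthly escrow = $20,736.60 / 12 = $1,728.05

$1,728.05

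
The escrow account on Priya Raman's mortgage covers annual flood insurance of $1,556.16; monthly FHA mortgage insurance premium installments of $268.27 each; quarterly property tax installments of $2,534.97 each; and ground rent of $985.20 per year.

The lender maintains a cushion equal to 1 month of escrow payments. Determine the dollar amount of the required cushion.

$1,325.04

Flood insurance: $1,556.16/yr
FHA mortgage insurance premium: $268.27 × 12 = $3,219.24/yr
Property tax: $2,534.97 × 4 = $10,139.88/yr
Ground rent: $985.20/yr
Total per year = $1,556.16 + $3,219.24 + $10,139.88 + $985.20 = $15,900.48
Per month = $15,900.48 / 12 = $1,325.04
Required cushion = 1 × $1,325.04 = $1,325.04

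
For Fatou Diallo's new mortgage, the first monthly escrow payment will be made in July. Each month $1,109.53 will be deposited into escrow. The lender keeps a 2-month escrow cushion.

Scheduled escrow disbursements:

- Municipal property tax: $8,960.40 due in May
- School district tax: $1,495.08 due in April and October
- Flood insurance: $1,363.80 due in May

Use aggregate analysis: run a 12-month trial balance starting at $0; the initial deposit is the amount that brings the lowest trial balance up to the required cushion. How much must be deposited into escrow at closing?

$3,328.59

Cushion = 2 × $1,109.53 = $2,219.06
Trial balance (start $0, +$1,109.53 each month, − disbursements):
  Jul: +$1,109.53 → $1,109.53
  Aug: +$1,109.53 → $2,219.06
  Sep: +$1,109.53 → $3,328.59
  Oct: +$1,109.53 − $1,495.08 → $2,943.04
  Nov: +$1,109.53 → $4,052.57
  Dec: +$1,109.53 → $5,162.10
  Jan: +$1,109.53 → $6,271.63
  Feb: +$1,109.53 → $7,381.16
  Mar: +$1,109.53 → $8,490.69
  Apr: +$1,109.53 − $1,495.08 → $8,105.14
  May: +$1,109.53 − $10,324.20 → -$1,109.53
  Jun: +$1,109.53 → $0.00
Lowest trial balance = -$1,109.53 (May)
Initial deposit = cushion − low point = $2,219.06 − (-$1,109.53) = $3,328.59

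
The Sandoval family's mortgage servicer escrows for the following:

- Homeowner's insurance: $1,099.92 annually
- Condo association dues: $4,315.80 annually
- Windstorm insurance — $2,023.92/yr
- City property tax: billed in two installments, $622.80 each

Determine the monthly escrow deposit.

$723.77

Homeowner's insurance — $1,099.92 annually
Condo association dues — $4,315.80 annually
Windstorm insurance — $2,023.92 annually
City property tax — $622.80 × 2 = $1,245.60 annually
Total per year = $1,099.92 + $4,315.80 + $2,023.92 + $1,245.60 = $8,685.24
Monthly escrow = $8,685.24 ÷ 12 = $723.77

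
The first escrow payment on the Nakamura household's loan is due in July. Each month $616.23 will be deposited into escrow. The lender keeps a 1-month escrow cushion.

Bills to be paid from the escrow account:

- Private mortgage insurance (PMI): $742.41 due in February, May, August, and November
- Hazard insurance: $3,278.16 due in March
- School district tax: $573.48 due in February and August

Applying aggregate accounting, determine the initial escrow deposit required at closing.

$1,722.51

Cushion = 1 × $616.23 = $616.23
Trial balance (start $0, +$616.23 each month, − disbursements):
  Jul: +$616.23 → $616.23
  Aug: +$616.23 − $1,315.89 → -$83.43
  Sep: +$616.23 → $532.80
  Oct: +$616.23 → $1,149.03
  Nov: +$616.23 − $742.41 → $1,022.85
  Dec: +$616.23 → $1,639.08
  Jan: +$616.23 → $2,255.31
  Feb: +$616.23 − $1,315.89 → $1,555.65
  Mar: +$616.23 − $3,278.16 → -$1,106.28
  Apr: +$616.23 → -$490.05
  May: +$616.23 − $742.41 → -$616.23
  Jun: +$616.23 → $0.00
Lowest trial balance = -$1,106.28 (Mar)
Initial deposit = cushion − low point = $616.23 − (-$1,106.28) = $1,722.51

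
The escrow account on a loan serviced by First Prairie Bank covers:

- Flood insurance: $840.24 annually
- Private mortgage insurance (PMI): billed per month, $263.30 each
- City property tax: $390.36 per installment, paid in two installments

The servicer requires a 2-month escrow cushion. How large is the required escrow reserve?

$796.76

Flood insurance = $840.24 annually
Private mortgage insurance (PMI) = $263.30 × 12 = $3,159.60 annually
City property tax = $390.36 × 2 = $780.72 annually
Yearly total = $4,780.56
Per month = $4,780.56 ÷ 12 = $398.38
Cushion = 2 × $398.38 = $796.76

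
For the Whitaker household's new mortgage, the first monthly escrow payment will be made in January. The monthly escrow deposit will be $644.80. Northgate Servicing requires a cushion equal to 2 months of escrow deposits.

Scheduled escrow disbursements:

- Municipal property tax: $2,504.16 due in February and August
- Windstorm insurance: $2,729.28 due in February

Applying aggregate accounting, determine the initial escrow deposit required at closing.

Cushion = 2 × $644.80 = $1,289.60
Trial balance (start $0, +$644.80 each month, − disbursements):
  Jan: +$644.80 → $644.80
  Feb: +$644.80 − $5,233.44 → -$3,943.84
  Mar: +$644.80 → -$3,299.04
  Apr: +$644.80 → -$2,654.24
  May: +$644.80 → -$2,009.44
  Jun: +$644.80 → -$1,364.64
  Jul: +$644.80 → -$719.84
  Aug: +$644.80 − $2,504.16 → -$2,579.20
  Sep: +$644.80 → -$1,934.40
  Oct: +$644.80 → -$1,289.60
  Nov: +$644.80 → -$644.80
  Dec: +$644.80 → $0.00
Lowest trial balance = -$3,943.84 (Feb)
Initial deposit = cushion − low point = $1,289.60 − (-$3,943.84) = $5,233.44

$5,233.44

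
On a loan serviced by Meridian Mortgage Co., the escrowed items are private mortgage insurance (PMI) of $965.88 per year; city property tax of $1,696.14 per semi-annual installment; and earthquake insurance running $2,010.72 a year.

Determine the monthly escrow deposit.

Private mortgage insurance (PMI) — $965.88 per year
City property tax — $1,696.14 × 2 = $3,392.28 per year
Earthquake insurance — $2,010.72 per year
Total per year = $965.88 + $3,392.28 + $2,010.72 = $6,368.88
Monthly = $6,368.88 / 12 = $530.74

$530.74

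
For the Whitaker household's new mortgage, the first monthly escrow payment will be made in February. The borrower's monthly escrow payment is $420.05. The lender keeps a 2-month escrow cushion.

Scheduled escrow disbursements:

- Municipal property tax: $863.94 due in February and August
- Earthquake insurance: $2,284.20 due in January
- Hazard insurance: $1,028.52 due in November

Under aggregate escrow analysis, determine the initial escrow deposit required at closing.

$1,283.99

Cushion = 2 × $420.05 = $840.10
Trial balance (start $0, +$420.05 each month, − disbursements):
  Feb: +$420.05 − $863.94 → -$443.89
  Mar: +$420.05 → -$23.84
  Apr: +$420.05 → $396.21
  May: +$420.05 → $816.26
  Jun: +$420.05 → $1,236.31
  Jul: +$420.05 → $1,656.36
  Aug: +$420.05 − $863.94 → $1,212.47
  Sep: +$420.05 → $1,632.52
  Oct: +$420.05 → $2,052.57
  Nov: +$420.05 − $1,028.52 → $1,444.10
  Dec: +$420.05 → $1,864.15
  Jan: +$420.05 − $2,284.20 → $0.00
Lowest trial balance = -$443.89 (Feb)
Initial deposit = cushion − low point = $840.10 − (-$443.89) = $1,283.99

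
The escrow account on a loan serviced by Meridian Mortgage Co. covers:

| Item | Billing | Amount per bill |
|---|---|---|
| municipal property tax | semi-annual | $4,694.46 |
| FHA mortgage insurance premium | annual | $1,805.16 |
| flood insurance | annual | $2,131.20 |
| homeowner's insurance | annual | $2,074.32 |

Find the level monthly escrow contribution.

$1,283.30

Municipal property tax — $4,694.46 × 2 = $9,388.92 per year
FHA mortgage insurance premium — $1,805.16 per year
Flood insurance — $2,131.20 per year
Homeowner's insurance — $2,074.32 per year
Yearly total = $9,388.92 + $1,805.16 + $2,131.20 + $2,074.32 = $15,399.60
Base monthly escrow = $15,399.60 ÷ 12 = $1,283.30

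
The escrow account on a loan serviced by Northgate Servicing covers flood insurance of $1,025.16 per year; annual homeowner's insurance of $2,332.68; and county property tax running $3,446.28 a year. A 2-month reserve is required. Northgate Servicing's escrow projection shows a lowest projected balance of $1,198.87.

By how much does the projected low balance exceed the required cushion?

$64.85

Flood insurance — $1,025.16/yr
Homeowner's insurance — $2,332.68/yr
County property tax — $3,446.28/yr
Total annual escrow = $1,025.16 + $2,332.68 + $3,446.28 = $6,804.12
Base monthly escrow = $6,804.12 ÷ 12 = $567.01
Required reserve = 2 × $567.01 = $1,134.02
Excess over cushion: $1,198.87 − $1,134.02 = $64.85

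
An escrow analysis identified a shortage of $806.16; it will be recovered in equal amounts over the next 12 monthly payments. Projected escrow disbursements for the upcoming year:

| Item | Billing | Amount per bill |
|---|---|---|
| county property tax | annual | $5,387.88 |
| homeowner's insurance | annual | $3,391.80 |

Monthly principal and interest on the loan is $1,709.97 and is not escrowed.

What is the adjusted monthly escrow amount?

County property tax = $5,387.88 per year
Homeowner's insurance = $3,391.80 per year
Yearly total = $5,387.88 + $3,391.80 = $8,779.68
Monthly escrow = $8,779.68 ÷ 12 = $731.64
Shortage spread = $806.16 / 12 = $67.18/mo
Adjusted monthly = $731.64 + $67.18 = $798.82

$798.82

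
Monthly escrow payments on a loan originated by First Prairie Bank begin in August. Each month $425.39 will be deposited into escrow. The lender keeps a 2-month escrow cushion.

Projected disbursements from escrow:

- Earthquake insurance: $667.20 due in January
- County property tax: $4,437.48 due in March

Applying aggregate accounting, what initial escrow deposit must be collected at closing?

Cushion = 2 × $425.39 = $850.78
Trial balance (start $0, +$425.39 each month, − disbursements):
  Aug: +$425.39 → $425.39
  Sep: +$425.39 → $850.78
  Oct: +$425.39 → $1,276.17
  Nov: +$425.39 → $1,701.56
  Dec: +$425.39 → $2,126.95
  Jan: +$425.39 − $667.20 → $1,885.14
  Feb: +$425.39 → $2,310.53
  Mar: +$425.39 − $4,437.48 → -$1,701.56
  Apr: +$425.39 → -$1,276.17
  May: +$425.39 → -$850.78
  Jun: +$425.39 → -$425.39
  Jul: +$425.39 → $0.00
Lowest trial balance = -$1,701.56 (Mar)
Initial deposit = cushion − low point = $850.78 − (-$1,701.56) = $2,552.34

$2,552.34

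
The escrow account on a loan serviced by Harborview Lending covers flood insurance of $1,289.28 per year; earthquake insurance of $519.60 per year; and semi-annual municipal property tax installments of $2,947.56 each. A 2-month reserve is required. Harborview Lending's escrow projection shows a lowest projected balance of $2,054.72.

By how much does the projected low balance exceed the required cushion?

Flood insurance: $1,289.28 annually
Earthquake insurance: $519.60 annually
Municipal property tax: $2,947.56 × 2 = $5,895.12 annually
Yearly total = $1,289.28 + $519.60 + $5,895.12 = $7,704.00
Base monthly escrow = $7,704.00 / 12 = $642.00
Cushion = 2 × $642.00 = $1,284.00
Surplus = $2,054.72 − $1,284.00 = $770.72

$770.72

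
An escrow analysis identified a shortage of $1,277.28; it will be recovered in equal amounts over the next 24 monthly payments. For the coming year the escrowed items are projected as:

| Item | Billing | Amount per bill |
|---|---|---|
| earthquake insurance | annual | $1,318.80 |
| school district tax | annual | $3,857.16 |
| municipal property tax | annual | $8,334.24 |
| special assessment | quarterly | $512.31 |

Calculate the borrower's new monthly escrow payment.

Earthquake insurance: $1,318.80
School district tax: $3,857.16
Municipal property tax: $8,334.24
Special assessment: $512.31 × 4 = $2,049.24
Annual escrow total = $15,559.44
Monthly = $15,559.44 ÷ 12 = $1,296.62
Shortage per month = $1,277.28 ÷ 24 = $53.22
New monthly escrow = $1,296.62 + $53.22 = $1,349.84

$1,349.84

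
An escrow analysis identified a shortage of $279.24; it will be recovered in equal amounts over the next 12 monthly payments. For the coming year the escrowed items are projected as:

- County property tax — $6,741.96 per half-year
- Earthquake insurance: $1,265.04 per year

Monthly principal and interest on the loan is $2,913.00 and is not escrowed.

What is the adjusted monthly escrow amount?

County property tax — $6,741.96 × 2 = $13,483.92 per year
Earthquake insurance — $1,265.04 per year
Total annual escrow = $13,483.92 + $1,265.04 = $14,748.96
Monthly escrow = $14,748.96 / 12 = $1,229.08
Shortage per month = $279.24 ÷ 12 = $23.27
New monthly escrow = $1,229.08 + $23.27 = $1,252.35

$1,252.35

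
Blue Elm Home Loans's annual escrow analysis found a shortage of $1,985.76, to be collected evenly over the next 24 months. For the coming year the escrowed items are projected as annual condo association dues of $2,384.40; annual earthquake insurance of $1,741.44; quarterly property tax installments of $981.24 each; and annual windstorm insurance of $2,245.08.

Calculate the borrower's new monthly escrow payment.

$940.73

Condo association dues — $2,384.40
Earthquake insurance — $1,741.44
Property tax — $981.24 × 4 = $3,924.96
Windstorm insurance — $2,245.08
Total per year = $10,295.88
Monthly escrow = $10,295.88 / 12 = $857.99
Shortage spread = $1,985.76 / 24 = $82.74/mo
New monthly escrow = $857.99 + $82.74 = $940.73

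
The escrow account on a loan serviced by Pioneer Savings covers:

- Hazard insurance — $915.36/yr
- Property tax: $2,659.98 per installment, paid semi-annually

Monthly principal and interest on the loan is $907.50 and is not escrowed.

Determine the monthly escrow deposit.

$519.61

Hazard insurance = $915.36 annually
Property tax = $2,659.98 × 2 = $5,319.96 annually
Total annual escrow = $6,235.32
Monthly = $6,235.32 / 12 = $519.61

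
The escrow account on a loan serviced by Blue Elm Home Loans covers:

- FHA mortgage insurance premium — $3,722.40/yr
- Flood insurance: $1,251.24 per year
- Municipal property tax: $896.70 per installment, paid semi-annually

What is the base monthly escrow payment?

FHA mortgage insurance premium: $3,722.40 per year
Flood insurance: $1,251.24 per year
Municipal property tax: $896.70 × 2 = $1,793.40 per year
Yearly total = $3,722.40 + $1,251.24 + $1,793.40 = $6,767.04
Monthly escrow = $6,767.04 ÷ 12 = $563.92

$563.92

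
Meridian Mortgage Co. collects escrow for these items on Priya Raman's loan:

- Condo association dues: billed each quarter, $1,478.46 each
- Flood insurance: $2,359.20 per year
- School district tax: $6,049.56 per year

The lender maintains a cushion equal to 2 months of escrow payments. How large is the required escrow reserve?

$2,387.10

Condo association dues: $1,478.46 × 4 = $5,913.84 annually
Flood insurance: $2,359.20 annually
School district tax: $6,049.56 annually
Combined annual = $5,913.84 + $2,359.20 + $6,049.56 = $14,322.60
Monthly = $14,322.60 / 12 = $1,193.55
Reserve = 2 × $1,193.55 = $2,387.10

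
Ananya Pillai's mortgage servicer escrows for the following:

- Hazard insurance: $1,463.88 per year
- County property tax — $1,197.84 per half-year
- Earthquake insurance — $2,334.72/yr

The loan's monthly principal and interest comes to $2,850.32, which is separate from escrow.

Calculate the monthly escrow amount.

Hazard insurance — $1,463.88
County property tax — $1,197.84 × 2 = $2,395.68
Earthquake insurance — $2,334.72
Combined annual = $6,194.28
Monthly = $6,194.28 / 12 = $516.19

$516.19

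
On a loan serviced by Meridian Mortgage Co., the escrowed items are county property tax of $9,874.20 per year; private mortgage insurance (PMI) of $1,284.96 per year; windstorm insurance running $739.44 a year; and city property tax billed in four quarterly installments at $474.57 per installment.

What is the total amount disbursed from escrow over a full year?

$13,796.88

County property tax: $9,874.20 annually
Private mortgage insurance (PMI): $1,284.96 annually
Windstorm insurance: $739.44 annually
City property tax: $474.57 × 4 = $1,898.28 annually
Total annual escrow = $9,874.20 + $1,284.96 + $739.44 + $1,898.28 = $13,796.88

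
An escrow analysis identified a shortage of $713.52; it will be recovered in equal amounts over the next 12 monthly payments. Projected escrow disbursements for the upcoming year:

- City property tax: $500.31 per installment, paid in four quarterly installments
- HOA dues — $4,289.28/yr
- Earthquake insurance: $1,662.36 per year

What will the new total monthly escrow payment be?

$722.20

City property tax: $500.31 × 4 = $2,001.24
HOA dues: $4,289.28
Earthquake insurance: $1,662.36
Annual escrow total = $7,952.88
Monthly = $7,952.88 ÷ 12 = $662.74
Monthly shortage recovery: $713.52 / 12 = $59.46
New monthly escrow = $662.74 + $59.46 = $722.20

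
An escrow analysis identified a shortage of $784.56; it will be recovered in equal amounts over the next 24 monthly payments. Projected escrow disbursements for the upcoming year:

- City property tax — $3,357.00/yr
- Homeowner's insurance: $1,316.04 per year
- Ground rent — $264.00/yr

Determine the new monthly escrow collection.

City property tax — $3,357.00/yr
Homeowner's insurance — $1,316.04/yr
Ground rent — $264.00/yr
Total annual escrow = $4,937.04
Base monthly escrow = $4,937.04 / 12 = $411.42
Monthly shortage recovery: $784.56 / 24 = $32.69
New monthly escrow = $411.42 + $32.69 = $444.11

$444.11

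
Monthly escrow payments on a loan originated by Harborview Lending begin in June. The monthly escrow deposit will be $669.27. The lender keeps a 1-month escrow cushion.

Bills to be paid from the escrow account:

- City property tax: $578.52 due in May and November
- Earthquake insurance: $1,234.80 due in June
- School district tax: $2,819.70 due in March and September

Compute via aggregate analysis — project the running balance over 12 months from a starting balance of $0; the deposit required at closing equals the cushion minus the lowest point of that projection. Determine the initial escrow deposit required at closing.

Cushion = 1 × $669.27 = $669.27
Trial balance (start $0, +$669.27 each month, − disbursements):
  Jun: +$669.27 − $1,234.80 → -$565.53
  Jul: +$669.27 → $103.74
  Aug: +$669.27 → $773.01
  Sep: +$669.27 − $2,819.70 → -$1,377.42
  Oct: +$669.27 → -$708.15
  Nov: +$669.27 − $578.52 → -$617.40
  Dec: +$669.27 → $51.87
  Jan: +$669.27 → $721.14
  Feb: +$669.27 → $1,390.41
  Mar: +$669.27 − $2,819.70 → -$760.02
  Apr: +$669.27 → -$90.75
  May: +$669.27 − $578.52 → $0.00
Lowest trial balance = -$1,377.42 (Sep)
Initial deposit = cushion − low point = $669.27 − (-$1,377.42) = $2,046.69

$2,046.69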